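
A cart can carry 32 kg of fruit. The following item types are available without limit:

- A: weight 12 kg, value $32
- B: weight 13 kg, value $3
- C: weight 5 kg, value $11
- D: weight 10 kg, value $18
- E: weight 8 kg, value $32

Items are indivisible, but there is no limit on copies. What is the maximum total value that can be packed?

$128

Best value-per-unit is E at 32/8, and filling with it alone uses weight 4×8=32. No mix of the others beats 4×32 = 128.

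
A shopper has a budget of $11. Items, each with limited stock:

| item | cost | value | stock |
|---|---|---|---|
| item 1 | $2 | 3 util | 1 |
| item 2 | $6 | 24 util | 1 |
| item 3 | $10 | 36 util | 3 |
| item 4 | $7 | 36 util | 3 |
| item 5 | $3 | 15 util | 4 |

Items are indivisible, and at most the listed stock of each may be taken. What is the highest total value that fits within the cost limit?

51 util

Top feasible selections:
- 1×item 4 + 1×item 5: cost 10, value 51
- 1×item 1 + 3×item 5: cost 11, value 48
- 3×item 5: cost 9, value 45
Best: 51 util.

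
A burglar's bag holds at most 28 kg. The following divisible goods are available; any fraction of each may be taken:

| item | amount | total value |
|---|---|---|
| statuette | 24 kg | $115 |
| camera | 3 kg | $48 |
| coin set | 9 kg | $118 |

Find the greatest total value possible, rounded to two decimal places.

242.67

Take in order of value per unit:
- camera (48/3 per unit): all 3 → value 48, running total 48.00
- coin set (118/9 per unit): all 9 → value 118, running total 166.00
- statuette (115/24 per unit): 16 of 24 → value 16×115/24 = 76.6667, running total 242.67
Total 242.67.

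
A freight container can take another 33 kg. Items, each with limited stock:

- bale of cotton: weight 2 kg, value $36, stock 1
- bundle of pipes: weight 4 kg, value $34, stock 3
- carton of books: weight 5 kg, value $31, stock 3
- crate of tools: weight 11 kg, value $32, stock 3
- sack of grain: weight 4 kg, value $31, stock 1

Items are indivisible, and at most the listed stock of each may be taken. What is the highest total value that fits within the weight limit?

Best selections within weight 33 and stock limits:
- 1×bale of cotton + 3×bundle of pipes + 3×carton of books + 1×sack of grain: weight 33, value 262
- 1×bale of cotton + 3×bundle of pipes + 2×carton of books + 1×sack of grain: weight 28, value 231
Best: $262.

$262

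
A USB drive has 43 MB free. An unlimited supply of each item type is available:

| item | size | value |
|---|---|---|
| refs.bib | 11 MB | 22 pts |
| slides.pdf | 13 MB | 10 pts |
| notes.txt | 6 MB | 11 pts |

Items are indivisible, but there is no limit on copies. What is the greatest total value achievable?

Best value-per-unit is refs.bib at 22/11; filling with it alone gives 3×22 = 66.
Optimal mix: 3×refs.bib + 1×notes.txt → size 39, value 77.

77 pts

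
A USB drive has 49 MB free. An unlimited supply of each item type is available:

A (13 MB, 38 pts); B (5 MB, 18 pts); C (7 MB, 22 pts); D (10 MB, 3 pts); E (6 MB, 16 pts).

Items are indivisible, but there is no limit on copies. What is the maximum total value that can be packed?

170 pts

Best value-per-unit is B at 18/5; filling with it alone gives 9×18 = 162.
Optimal mix: 7×B + 2×C → size 49, value 170.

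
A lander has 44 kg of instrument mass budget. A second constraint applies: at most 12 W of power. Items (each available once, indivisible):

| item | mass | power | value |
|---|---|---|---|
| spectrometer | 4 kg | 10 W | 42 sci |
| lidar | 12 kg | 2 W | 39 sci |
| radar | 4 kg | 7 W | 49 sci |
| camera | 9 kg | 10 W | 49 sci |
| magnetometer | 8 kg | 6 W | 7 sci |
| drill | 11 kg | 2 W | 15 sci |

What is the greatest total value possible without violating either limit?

103 sci

Feasible sets respecting both limits:
- lidar+radar+drill: mass 27, power 11, value 103
- lidar+radar: mass 16, power 9, value 88
- lidar+camera: mass 21, power 12, value 88
Best: 103 sci.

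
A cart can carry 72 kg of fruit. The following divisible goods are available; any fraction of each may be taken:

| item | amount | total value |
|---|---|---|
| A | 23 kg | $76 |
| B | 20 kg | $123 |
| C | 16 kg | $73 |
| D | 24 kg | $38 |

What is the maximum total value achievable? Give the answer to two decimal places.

Take in order of value per unit:
- B (123/20 per unit): all 20 → value 123, running total 123.00
- C (73/16 per unit): all 16 → value 73, running total 196.00
- A (76/23 per unit): all 23 → value 76, running total 272.00
- D (38/24 per unit): 13 of 24 → value 13×38/24 = 20.5833, running total 292.58
Total 292.58.

292.58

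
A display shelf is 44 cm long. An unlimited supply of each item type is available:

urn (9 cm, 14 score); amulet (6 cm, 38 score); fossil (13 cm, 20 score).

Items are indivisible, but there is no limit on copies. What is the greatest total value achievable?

Best value-per-unit is amulet at 38/6, and filling with it alone uses length 7×6=42. No mix of the others beats 7×38 = 266.

266 score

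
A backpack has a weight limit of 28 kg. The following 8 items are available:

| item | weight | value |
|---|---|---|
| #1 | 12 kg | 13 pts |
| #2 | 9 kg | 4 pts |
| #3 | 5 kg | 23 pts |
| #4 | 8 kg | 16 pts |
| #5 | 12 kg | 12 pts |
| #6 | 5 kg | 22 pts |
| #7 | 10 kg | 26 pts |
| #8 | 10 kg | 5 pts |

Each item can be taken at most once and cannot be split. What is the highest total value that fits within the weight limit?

Check high-value combinations within 28 kg:
- #3+#4+#6+#7: weight 5+8+5+10=28, value 23+16+22+26=87
- #3+#6+#7: weight 5+5+10=20, value 23+22+26=71
- #3+#4+#6+#8: weight 5+8+5+10=28, value 23+16+22+5=66
Best: 87 pts.

87 pts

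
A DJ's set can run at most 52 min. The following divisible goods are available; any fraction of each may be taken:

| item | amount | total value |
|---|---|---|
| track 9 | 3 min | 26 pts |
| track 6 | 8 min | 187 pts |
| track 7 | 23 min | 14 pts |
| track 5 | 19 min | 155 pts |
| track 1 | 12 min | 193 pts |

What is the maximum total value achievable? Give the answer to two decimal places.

567.09

Take in order of value per unit:
- track 6 (187/8 per unit): all 8 → value 187, running total 187.00
- track 1 (193/12 per unit): all 12 → value 193, running total 380.00
- track 9 (26/3 per unit): all 3 → value 26, running total 406.00
- track 5 (155/19 per unit): all 19 → value 155, running total 561.00
- track 7 (14/23 per unit): 10 of 23 → value 10×14/23 = 6.0870, running total 567.09
Total 567.09.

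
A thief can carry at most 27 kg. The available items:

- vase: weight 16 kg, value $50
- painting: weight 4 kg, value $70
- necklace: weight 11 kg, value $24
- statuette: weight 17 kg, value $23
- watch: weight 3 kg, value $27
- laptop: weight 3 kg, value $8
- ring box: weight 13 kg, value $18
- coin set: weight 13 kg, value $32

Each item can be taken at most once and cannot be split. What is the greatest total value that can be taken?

$155

Check high-value combinations within 27 kg:
- vase+painting+watch+laptop: weight 16+4+3+3=26, value 50+70+27+8=155
- vase+painting+watch: weight 16+4+3=23, value 50+70+27=147
- painting+watch+laptop+coin set: weight 4+3+3+13=23, value 70+27+8+32=137
Best: $155.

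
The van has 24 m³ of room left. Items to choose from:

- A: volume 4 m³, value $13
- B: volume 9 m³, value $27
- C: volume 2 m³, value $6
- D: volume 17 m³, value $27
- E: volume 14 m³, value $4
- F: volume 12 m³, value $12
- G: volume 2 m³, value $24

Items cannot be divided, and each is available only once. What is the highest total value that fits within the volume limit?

$70

Check high-value combinations within 24 m³:
- A+B+C+G: volume 4+9+2+2=17, value 13+27+6+24=70
- A+B+G: volume 4+9+2=15, value 13+27+24=64
- A+D+G: volume 4+17+2=23, value 13+27+24=64
Best: $70.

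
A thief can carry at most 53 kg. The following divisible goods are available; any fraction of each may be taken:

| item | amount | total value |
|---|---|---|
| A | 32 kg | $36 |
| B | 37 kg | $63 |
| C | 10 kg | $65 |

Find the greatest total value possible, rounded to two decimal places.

Take in order of value per unit:
- C (65/10 per unit): all 10 → value 65, running total 65.00
- B (63/37 per unit): all 37 → value 63, running total 128.00
- A (36/32 per unit): 6 of 32 → value 6×36/32 = 6.7500, running total 134.75
Total 134.75.

134.75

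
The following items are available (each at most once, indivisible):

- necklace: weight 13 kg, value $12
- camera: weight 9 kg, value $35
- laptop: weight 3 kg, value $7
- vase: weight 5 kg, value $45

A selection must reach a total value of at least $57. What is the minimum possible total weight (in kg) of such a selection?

14

Subsets with value ≥ 57, sorted by total weight:
- camera+vase: weight 14, value 80
- camera+laptop+vase: weight 17, value 87
- necklace+vase: weight 18, value 57
- necklace+laptop+vase: weight 21, value 64
Minimum weight: 14 kg.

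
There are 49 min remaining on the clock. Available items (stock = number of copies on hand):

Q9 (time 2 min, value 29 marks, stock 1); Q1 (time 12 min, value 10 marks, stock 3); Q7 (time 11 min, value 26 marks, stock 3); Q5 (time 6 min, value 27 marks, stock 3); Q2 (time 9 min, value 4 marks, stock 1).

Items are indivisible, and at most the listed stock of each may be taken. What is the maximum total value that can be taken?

162 marks

Top feasible selections:
- 1×Q9 + 2×Q7 + 3×Q5: time 42, value 162
- 1×Q9 + 3×Q7 + 2×Q5: time 47, value 161
- 1×Q9 + 1×Q1 + 1×Q7 + 3×Q5: time 43, value 146
- 1×Q9 + 1×Q1 + 2×Q7 + 2×Q5: time 48, value 145
Best: 162 marks.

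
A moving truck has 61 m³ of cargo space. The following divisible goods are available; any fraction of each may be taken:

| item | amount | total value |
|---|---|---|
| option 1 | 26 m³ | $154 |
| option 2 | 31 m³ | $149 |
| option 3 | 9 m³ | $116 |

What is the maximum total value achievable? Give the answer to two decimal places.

394.97

Take in order of value per unit:
- option 3 (116/9 per unit): all 9 → value 116, running total 116.00
- option 1 (154/26 per unit): all 26 → value 154, running total 270.00
- option 2 (149/31 per unit): 26 of 31 → value 26×149/31 = 124.9677, running total 394.97
Total 394.97.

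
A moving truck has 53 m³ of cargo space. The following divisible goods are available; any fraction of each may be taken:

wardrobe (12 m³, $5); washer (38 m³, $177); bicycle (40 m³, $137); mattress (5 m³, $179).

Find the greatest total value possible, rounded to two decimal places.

390.25

Take in order of value per unit:
- mattress (179/5 per unit): all 5 → value 179, running total 179.00
- washer (177/38 per unit): all 38 → value 177, running total 356.00
- bicycle (137/40 per unit): 10 of 40 → value 10×137/40 = 34.2500, running total 390.25
Total 390.25.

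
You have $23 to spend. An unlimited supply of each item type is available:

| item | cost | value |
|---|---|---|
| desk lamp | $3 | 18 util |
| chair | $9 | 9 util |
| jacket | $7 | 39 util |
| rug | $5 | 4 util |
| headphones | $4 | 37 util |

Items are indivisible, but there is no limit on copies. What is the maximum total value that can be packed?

203 util

Best value-per-unit is headphones at 37/4; filling with it alone gives 5×37 = 185.
Optimal mix: 1×desk lamp + 5×headphones → cost 23, value 203.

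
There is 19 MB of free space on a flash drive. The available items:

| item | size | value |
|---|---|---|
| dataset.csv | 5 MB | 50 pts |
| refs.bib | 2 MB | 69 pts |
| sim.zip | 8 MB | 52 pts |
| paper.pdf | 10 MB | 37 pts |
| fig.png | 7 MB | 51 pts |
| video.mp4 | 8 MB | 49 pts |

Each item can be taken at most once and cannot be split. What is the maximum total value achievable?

172 pts

Check high-value combinations within 19 MB:
- refs.bib+sim.zip+fig.png: size 2+8+7=17, value 69+52+51=172
- dataset.csv+refs.bib+sim.zip: size 5+2+8=15, value 50+69+52=171
- dataset.csv+refs.bib+fig.png: size 5+2+7=14, value 50+69+51=170
- refs.bib+sim.zip+video.mp4: size 2+8+8=18, value 69+52+49=170
- refs.bib+fig.png+video.mp4: size 2+7+8=17, value 69+51+49=169
Best: 172 pts.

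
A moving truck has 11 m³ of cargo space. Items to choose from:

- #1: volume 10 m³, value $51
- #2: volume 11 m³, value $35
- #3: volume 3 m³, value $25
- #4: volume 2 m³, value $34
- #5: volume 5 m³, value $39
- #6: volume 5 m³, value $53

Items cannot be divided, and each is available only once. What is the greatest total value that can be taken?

This is a 0/1 knapsack; check combinations near the capacity.
- #3+#4+#6: volume 3+2+5=10, value 25+34+53=112
- #3+#4+#5: volume 3+2+5=10, value 25+34+39=98
- #5+#6: volume 5+5=10, value 39+53=92
- #4+#6: volume 2+5=7, value 34+53=87
Best: $112.

$112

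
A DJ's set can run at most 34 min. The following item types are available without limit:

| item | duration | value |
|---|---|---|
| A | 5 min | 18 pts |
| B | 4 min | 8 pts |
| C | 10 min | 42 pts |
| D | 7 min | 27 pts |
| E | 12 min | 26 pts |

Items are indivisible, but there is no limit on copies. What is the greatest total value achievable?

Best value-per-unit is C at 42/10; filling with it alone gives 3×42 = 126.
Optimal mix: 2×C + 2×D → duration 34, value 138.

138 pts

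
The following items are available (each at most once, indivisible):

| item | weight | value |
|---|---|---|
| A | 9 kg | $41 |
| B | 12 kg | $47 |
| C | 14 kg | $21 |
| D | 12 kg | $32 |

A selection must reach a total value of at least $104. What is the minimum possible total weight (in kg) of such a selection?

33

Subsets with value ≥ 104, sorted by total weight:
- A+B+D: weight 33, value 120
- A+B+C: weight 35, value 109
Minimum weight: 33 kg.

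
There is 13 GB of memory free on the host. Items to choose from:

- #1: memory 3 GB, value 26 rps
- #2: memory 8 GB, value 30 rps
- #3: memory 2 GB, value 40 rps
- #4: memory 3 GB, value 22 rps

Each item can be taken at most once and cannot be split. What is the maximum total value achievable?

96 rps

Check high-value combinations within 13 GB:
- #1+#2+#3: memory 3+8+2=13, value 26+30+40=96
- #2+#3+#4: memory 8+2+3=13, value 30+40+22=92
- #1+#3+#4: memory 3+2+3=8, value 26+40+22=88
- #2+#3: memory 8+2=10, value 30+40=70
Best: 96 rps.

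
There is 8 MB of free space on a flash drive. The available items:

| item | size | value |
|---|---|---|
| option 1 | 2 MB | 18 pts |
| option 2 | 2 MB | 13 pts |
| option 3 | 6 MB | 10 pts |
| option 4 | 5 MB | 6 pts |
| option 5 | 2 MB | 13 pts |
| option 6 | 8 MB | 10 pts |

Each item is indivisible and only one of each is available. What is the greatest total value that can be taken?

44 pts

Check high-value combinations within 8 MB:
- option 1+option 2+option 5: size 2+2+2=6, value 18+13+13=44
- option 1+option 2: size 2+2=4, value 18+13=31
- option 1+option 5: size 2+2=4, value 18+13=31
- option 1+option 3: size 2+6=8, value 18+10=28
Best: 44 pts.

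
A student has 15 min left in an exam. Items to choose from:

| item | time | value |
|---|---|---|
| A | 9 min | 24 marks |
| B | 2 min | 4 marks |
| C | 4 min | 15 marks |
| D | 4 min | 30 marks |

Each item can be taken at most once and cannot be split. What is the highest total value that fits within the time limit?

This is a 0/1 knapsack; check combinations near the capacity.
- A+B+D: time 9+2+4=15, value 24+4+30=58
- A+D: time 9+4=13, value 24+30=54
- B+C+D: time 2+4+4=10, value 4+15+30=49
- C+D: time 4+4=8, value 15+30=45
- A+B+C: time 9+2+4=15, value 24+4+15=43
Best: 58 marks.

58 marks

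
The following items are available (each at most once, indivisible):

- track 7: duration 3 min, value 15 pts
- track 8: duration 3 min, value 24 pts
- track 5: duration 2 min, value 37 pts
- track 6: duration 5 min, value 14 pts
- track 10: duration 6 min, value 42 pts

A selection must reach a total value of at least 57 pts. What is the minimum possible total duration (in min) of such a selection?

5

Subsets with value ≥ 57, sorted by total duration:
- track 8+track 5: duration 5, value 61
- track 5+track 10: duration 8, value 79
Minimum duration: 5 min.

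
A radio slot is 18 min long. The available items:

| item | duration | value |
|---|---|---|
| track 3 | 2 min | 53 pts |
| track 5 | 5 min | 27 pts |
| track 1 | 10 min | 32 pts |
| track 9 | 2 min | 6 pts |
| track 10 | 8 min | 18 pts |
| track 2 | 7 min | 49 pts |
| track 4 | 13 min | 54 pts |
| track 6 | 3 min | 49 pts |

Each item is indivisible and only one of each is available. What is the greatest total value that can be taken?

Check high-value combinations within 18 min:
- track 3+track 5+track 2+track 6: duration 2+5+7+3=17, value 53+27+49+49=178
- track 3+track 9+track 2+track 6: duration 2+2+7+3=14, value 53+6+49+49=157
- track 3+track 4+track 6: duration 2+13+3=18, value 53+54+49=156
- track 3+track 2+track 6: duration 2+7+3=12, value 53+49+49=151
Best: 178 pts.

178 pts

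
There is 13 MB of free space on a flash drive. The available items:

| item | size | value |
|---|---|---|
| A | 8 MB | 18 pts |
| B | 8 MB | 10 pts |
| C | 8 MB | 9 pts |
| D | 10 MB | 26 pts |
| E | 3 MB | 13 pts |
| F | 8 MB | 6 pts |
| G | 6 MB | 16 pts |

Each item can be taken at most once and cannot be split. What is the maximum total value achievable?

39 pts

Check high-value combinations within 13 MB:
- D+E: size 10+3=13, value 26+13=39
- A+E: size 8+3=11, value 18+13=31
- E+G: size 3+6=9, value 13+16=29
- D: size 10, value 26
- B+E: size 8+3=11, value 10+13=23
Best: 39 pts.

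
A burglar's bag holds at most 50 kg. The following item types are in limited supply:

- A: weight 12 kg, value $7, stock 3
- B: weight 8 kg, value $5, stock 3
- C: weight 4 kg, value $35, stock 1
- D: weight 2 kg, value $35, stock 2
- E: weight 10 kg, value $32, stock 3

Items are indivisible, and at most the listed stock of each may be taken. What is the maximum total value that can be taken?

$208

Top feasible selections:
- 1×A + 1×C + 2×D + 3×E: weight 50, value 208
- 1×B + 1×C + 2×D + 3×E: weight 46, value 206
- 1×C + 2×D + 3×E: weight 38, value 201
- 1×A + 1×B + 1×C + 2×D + 2×E: weight 48, value 181
Best: $208.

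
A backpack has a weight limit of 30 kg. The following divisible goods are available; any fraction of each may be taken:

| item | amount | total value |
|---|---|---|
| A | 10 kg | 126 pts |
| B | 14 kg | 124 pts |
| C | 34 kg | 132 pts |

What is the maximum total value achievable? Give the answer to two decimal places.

273.29

Take in order of value per unit:
- A (126/10 per unit): all 10 → value 126, running total 126.00
- B (124/14 per unit): all 14 → value 124, running total 250.00
- C (132/34 per unit): 6 of 34 → value 6×132/34 = 23.2941, running total 273.29
Total 273.29.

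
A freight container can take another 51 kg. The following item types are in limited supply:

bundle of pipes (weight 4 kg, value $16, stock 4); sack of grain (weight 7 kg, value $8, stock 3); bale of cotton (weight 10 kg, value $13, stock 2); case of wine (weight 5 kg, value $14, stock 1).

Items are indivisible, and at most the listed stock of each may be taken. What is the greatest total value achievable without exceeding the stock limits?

Top feasible selections:
- 4×bundle of pipes + 1×sack of grain + 2×bale of cotton + 1×case of wine: weight 48, value 112
- 4×bundle of pipes + 2×sack of grain + 1×bale of cotton + 1×case of wine: weight 45, value 107
- 4×bundle of pipes + 2×sack of grain + 2×bale of cotton: weight 50, value 106
- 4×bundle of pipes + 2×bale of cotton + 1×case of wine: weight 41, value 104
Best: $112.

$112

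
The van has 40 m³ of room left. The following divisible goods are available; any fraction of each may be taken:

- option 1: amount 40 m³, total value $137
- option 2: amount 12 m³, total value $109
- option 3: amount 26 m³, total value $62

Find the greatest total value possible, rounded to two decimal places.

Take in order of value per unit:
- option 2 (109/12 per unit): all 12 → value 109, running total 109.00
- option 1 (137/40 per unit): 28 of 40 → value 28×137/40 = 95.9000, running total 204.90
Total 204.90.

204.90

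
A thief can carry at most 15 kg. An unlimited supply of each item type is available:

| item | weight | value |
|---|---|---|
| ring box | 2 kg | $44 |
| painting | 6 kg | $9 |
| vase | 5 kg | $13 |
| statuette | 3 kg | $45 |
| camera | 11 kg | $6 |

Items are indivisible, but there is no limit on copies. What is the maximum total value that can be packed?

Best value-per-unit is ring box at 44/2; filling with it alone gives 7×44 = 308.
Optimal mix: 6×ring box + 1×statuette → weight 15, value 309.

$309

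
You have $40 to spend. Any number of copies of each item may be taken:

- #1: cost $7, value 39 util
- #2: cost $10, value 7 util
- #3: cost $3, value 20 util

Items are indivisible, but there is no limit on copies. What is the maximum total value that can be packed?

260 util

Best value-per-unit is #3 at 20/3, and filling with it alone uses cost 13×3=39. No mix of the others beats 13×20 = 260.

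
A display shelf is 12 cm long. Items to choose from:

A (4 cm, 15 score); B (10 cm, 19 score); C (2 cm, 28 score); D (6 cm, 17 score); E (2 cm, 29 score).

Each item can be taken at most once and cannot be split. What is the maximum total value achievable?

Check high-value combinations within 12 cm:
- C+D+E: length 2+6+2=10, value 28+17+29=74
- A+C+E: length 4+2+2=8, value 15+28+29=72
- A+D+E: length 4+6+2=12, value 15+17+29=61
Best: 74 score.

74 score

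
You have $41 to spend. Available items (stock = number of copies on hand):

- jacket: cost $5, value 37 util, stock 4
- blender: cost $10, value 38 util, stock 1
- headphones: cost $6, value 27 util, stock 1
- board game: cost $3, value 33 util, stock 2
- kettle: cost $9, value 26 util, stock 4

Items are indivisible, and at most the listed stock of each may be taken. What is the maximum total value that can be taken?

Top feasible selections:
- 4×jacket + 1×headphones + 2×board game + 1×kettle: cost 41, value 267
- 4×jacket + 1×blender + 2×board game: cost 36, value 252
- 4×jacket + 1×blender + 1×headphones + 1×board game: cost 39, value 246
- 3×jacket + 1×blender + 1×headphones + 2×board game: cost 37, value 242
Best: 267 util.

267 util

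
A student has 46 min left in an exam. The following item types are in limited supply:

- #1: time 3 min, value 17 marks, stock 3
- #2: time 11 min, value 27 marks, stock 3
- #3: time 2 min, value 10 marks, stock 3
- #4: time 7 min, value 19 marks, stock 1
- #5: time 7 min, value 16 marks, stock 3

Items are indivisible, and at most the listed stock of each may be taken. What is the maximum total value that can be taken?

Top feasible selections:
- 3×#1 + 2×#2 + 3×#3 + 1×#4: time 44, value 154
- 3×#1 + 3×#2 + 2×#3: time 46, value 152
Best: 154 marks.

154 marks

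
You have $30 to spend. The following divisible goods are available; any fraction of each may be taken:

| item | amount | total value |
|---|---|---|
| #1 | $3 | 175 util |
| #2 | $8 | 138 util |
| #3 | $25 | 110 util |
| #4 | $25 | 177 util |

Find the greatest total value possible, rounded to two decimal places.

447.52

Take in order of value per unit:
- #1 (175/3 per unit): all 3 → value 175, running total 175.00
- #2 (138/8 per unit): all 8 → value 138, running total 313.00
- #4 (177/25 per unit): 19 of 25 → value 19×177/25 = 134.5200, running total 447.52
Total 447.52.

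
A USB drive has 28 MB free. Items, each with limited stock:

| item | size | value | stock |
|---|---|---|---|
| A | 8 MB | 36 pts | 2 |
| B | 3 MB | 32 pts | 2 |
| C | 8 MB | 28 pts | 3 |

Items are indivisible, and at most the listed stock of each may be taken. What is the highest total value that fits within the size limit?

136 pts

Best selections within size 28 and stock limits:
- 2×A + 2×B: size 22, value 136
- 2×A + 1×B + 1×C: size 27, value 132
- 1×A + 2×B + 1×C: size 22, value 128
- 1×A + 1×B + 2×C: size 27, value 124
Best: 136 pts.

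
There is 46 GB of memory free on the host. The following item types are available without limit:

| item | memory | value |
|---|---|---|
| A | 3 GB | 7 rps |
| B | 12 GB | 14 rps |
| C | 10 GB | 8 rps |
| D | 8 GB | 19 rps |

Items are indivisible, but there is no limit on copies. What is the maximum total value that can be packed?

109 rps

Best value-per-unit is D at 19/8; filling with it alone gives 5×19 = 95.
Optimal mix: 2×A + 5×D → memory 46, value 109.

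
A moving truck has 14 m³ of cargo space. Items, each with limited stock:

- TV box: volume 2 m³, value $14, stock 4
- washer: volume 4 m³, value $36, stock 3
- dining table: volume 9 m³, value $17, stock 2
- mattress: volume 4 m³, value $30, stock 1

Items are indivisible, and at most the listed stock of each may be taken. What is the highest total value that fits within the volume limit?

$122

Best selections within volume 14 and stock limits:
- 1×TV box + 3×washer: volume 14, value 122
- 1×TV box + 2×washer + 1×mattress: volume 14, value 116
Best: $122.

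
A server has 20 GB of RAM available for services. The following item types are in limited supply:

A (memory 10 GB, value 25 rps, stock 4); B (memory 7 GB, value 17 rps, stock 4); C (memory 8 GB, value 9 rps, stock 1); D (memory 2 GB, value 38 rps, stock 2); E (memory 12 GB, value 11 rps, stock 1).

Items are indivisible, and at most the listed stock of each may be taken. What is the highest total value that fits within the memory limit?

110 rps

Best selections within memory 20 and stock limits:
- 2×B + 2×D: memory 18, value 110
- 1×B + 1×C + 2×D: memory 19, value 102
- 1×A + 2×D: memory 14, value 101
- 1×B + 2×D: memory 11, value 93
Best: 110 rps.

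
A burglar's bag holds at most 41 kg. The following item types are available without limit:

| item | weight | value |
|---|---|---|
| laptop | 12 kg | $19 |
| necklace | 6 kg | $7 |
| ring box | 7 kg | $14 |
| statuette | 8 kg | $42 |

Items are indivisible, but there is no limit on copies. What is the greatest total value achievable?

$210

Best value-per-unit is statuette at 42/8, and filling with it alone uses weight 5×8=40. No mix of the others beats 5×42 = 210.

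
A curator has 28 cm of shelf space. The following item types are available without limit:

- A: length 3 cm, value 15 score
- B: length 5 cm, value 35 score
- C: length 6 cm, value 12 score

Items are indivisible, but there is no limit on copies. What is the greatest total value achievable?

Best value-per-unit is B at 35/5; filling with it alone gives 5×35 = 175.
Optimal mix: 1×A + 5×B → length 28, value 190.

190 score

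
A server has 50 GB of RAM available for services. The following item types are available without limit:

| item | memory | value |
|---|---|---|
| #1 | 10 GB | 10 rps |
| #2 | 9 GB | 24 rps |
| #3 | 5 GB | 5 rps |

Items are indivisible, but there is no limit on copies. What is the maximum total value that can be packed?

Best value-per-unit is #2 at 24/9; filling with it alone gives 5×24 = 120.
Optimal mix: 5×#2 + 1×#3 → memory 50, value 125.

125 rps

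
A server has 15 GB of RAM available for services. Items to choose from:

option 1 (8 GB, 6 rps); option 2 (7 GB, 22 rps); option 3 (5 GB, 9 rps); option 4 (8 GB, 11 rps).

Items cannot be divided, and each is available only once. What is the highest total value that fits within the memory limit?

Check high-value combinations within 15 GB:
- option 2+option 4: memory 7+8=15, value 22+11=33
- option 2+option 3: memory 7+5=12, value 22+9=31
- option 1+option 2: memory 8+7=15, value 6+22=28
- option 2: memory 7, value 22
- option 3+option 4: memory 5+8=13, value 9+11=20
Best: 33 rps.

33 rps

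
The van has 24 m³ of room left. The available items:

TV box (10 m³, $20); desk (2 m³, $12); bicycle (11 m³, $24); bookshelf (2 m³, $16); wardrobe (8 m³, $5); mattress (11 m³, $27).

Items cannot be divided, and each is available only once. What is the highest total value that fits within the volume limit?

$67

This is a 0/1 knapsack; check combinations near the capacity.
- bicycle+bookshelf+mattress: volume 11+2+11=24, value 24+16+27=67
- TV box+bookshelf+mattress: volume 10+2+11=23, value 20+16+27=63
- desk+bicycle+mattress: volume 2+11+11=24, value 12+24+27=63
- TV box+bicycle+bookshelf: volume 10+11+2=23, value 20+24+16=60
- desk+bookshelf+wardrobe+mattress: volume 2+2+8+11=23, value 12+16+5+27=60
Best: $67.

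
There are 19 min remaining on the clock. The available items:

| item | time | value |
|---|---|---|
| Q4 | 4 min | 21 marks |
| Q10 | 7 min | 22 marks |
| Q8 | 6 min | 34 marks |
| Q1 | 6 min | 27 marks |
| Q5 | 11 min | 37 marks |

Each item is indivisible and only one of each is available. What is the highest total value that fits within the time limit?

Check high-value combinations within 19 min:
- Q10+Q8+Q1: time 7+6+6=19, value 22+34+27=83
- Q4+Q8+Q1: time 4+6+6=16, value 21+34+27=82
- Q4+Q10+Q8: time 4+7+6=17, value 21+22+34=77
- Q8+Q5: time 6+11=17, value 34+37=71
- Q4+Q10+Q1: time 4+7+6=17, value 21+22+27=70
Best: 83 marks.

83 marks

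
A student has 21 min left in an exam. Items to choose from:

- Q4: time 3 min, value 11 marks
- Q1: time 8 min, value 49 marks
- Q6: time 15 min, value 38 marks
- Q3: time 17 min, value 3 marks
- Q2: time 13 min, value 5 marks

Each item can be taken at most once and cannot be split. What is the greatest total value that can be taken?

60 marks

This is a 0/1 knapsack; check combinations near the capacity.
- Q4+Q1: time 3+8=11, value 11+49=60
- Q1+Q2: time 8+13=21, value 49+5=54
- Q1: time 8, value 49
- Q4+Q6: time 3+15=18, value 11+38=49
- Q6: time 15, value 38
Best: 60 marks.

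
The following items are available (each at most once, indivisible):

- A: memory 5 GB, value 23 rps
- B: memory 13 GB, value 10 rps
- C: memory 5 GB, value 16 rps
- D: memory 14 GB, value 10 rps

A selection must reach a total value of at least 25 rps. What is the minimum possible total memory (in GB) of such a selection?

Subsets with value ≥ 25, sorted by total memory:
- A+C: memory 10, value 39
- A+B: memory 18, value 33
- B+C: memory 18, value 26
- A+D: memory 19, value 33
Minimum memory: 10 GB.

10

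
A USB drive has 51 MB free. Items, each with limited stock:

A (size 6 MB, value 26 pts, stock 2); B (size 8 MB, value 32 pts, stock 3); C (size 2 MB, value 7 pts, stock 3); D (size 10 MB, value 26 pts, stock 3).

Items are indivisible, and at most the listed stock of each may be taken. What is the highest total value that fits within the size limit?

Top feasible selections:
- 2×A + 3×B + 2×C + 1×D: size 50, value 188
- 2×A + 3×B + 1×C + 1×D: size 48, value 181
- 2×A + 2×B + 1×C + 2×D: size 50, value 175
- 2×A + 3×B + 1×D: size 46, value 174
Best: 188 pts.

188 pts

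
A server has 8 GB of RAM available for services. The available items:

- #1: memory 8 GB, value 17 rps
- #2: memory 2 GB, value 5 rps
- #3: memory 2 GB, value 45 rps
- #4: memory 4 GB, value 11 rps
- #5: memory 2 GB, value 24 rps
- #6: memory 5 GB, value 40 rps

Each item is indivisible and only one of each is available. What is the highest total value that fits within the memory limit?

Check high-value combinations within 8 GB:
- #3+#6: memory 2+5=7, value 45+40=85
- #3+#4+#5: memory 2+4+2=8, value 45+11+24=80
- #2+#3+#5: memory 2+2+2=6, value 5+45+24=74
- #3+#5: memory 2+2=4, value 45+24=69
Best: 85 rps.

85 rps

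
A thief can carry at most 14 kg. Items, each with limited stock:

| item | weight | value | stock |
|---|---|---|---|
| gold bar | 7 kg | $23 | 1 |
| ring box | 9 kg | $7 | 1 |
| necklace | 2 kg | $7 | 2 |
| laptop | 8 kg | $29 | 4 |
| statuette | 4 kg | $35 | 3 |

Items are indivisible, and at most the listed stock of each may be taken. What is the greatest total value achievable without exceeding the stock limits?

$112

Top feasible selections:
- 1×necklace + 3×statuette: weight 14, value 112
- 3×statuette: weight 12, value 105
Best: $112.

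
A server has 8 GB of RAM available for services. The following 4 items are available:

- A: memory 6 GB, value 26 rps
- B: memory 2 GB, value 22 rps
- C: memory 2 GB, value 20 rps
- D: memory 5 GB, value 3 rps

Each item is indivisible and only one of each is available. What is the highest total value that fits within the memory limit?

Check high-value combinations within 8 GB:
- A+B: memory 6+2=8, value 26+22=48
- A+C: memory 6+2=8, value 26+20=46
- B+C: memory 2+2=4, value 22+20=42
- A: memory 6, value 26
- B+D: memory 2+5=7, value 22+3=25
Best: 48 rps.

48 rps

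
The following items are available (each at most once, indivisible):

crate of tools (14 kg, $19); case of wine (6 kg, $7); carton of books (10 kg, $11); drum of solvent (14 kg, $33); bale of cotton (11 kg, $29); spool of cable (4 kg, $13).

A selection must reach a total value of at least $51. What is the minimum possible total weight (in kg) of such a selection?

24

Subsets with value ≥ 51, sorted by total weight:
- case of wine+drum of solvent+spool of cable: weight 24, value 53
- drum of solvent+bale of cotton: weight 25, value 62
Minimum weight: 24 kg.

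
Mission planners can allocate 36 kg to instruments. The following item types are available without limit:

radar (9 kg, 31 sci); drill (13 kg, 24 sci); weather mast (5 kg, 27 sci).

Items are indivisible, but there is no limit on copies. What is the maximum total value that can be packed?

Best value-per-unit is weather mast at 27/5, and filling with it alone uses mass 7×5=35. No mix of the others beats 7×27 = 189.

189 sci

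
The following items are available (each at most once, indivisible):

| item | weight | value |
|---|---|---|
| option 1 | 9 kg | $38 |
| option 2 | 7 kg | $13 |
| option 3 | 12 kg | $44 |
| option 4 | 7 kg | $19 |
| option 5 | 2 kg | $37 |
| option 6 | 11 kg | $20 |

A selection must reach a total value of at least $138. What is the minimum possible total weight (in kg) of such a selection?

Subsets with value ≥ 138, sorted by total weight:
- option 1+option 3+option 4+option 5: weight 30, value 138
- option 1+option 3+option 5+option 6: weight 34, value 139
- option 1+option 2+option 3+option 4+option 5: weight 37, value 151
- option 1+option 3+option 4+option 5+option 6: weight 41, value 158
Minimum weight: 30 kg.

30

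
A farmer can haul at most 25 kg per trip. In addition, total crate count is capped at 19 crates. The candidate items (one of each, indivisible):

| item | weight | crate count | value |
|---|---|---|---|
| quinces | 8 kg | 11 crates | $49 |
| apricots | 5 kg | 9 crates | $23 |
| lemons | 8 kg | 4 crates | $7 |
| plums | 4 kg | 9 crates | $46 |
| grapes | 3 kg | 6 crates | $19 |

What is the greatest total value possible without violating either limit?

$72

Feasible sets respecting both limits:
- lemons+plums+grapes: weight 15, crate count 19, value 72
- apricots+plums: weight 9, crate count 18, value 69
- quinces+grapes: weight 11, crate count 17, value 68
- plums+grapes: weight 7, crate count 15, value 65
Best: $72.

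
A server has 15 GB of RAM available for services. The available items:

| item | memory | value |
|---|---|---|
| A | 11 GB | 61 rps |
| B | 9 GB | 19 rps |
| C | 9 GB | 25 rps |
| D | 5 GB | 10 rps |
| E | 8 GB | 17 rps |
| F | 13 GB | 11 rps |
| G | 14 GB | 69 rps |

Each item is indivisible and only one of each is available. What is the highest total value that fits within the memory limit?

69 rps

Check high-value combinations within 15 GB:
- G: memory 14, value 69
- A: memory 11, value 61
- C+D: memory 9+5=14, value 25+10=35
- B+D: memory 9+5=14, value 19+10=29
Best: 69 rps.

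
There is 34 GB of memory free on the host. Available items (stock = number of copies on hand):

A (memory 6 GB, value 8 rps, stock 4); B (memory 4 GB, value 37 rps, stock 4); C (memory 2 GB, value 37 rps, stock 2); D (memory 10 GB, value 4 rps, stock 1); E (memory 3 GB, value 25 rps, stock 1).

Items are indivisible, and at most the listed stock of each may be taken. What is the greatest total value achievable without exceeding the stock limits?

Top feasible selections:
- 1×A + 4×B + 2×C + 1×E: memory 29, value 255
- 4×B + 2×C + 1×D + 1×E: memory 33, value 251
- 4×B + 2×C + 1×E: memory 23, value 247
Best: 255 rps.

255 rps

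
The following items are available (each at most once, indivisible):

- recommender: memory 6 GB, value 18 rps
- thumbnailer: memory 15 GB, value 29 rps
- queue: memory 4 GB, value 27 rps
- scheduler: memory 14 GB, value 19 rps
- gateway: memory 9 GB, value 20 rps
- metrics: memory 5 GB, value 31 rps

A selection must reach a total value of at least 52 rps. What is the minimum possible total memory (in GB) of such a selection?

Subsets with value ≥ 52, sorted by total memory:
- queue+metrics: memory 9, value 58
- recommender+queue+metrics: memory 15, value 76
Minimum memory: 9 GB.

9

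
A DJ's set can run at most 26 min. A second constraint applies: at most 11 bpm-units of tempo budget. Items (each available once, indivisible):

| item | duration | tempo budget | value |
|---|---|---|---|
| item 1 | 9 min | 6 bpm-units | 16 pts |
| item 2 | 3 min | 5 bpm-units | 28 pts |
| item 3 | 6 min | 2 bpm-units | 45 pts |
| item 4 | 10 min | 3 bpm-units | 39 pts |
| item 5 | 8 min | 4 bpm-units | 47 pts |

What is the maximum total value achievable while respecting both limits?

Feasible sets respecting both limits:
- item 3+item 4+item 5: duration 24, tempo budget 9, value 131
- item 2+item 3+item 5: duration 17, tempo budget 11, value 120
- item 2+item 3+item 4: duration 19, tempo budget 10, value 112
- item 1+item 3+item 4: duration 25, tempo budget 11, value 100
Best: 131 pts.

131 pts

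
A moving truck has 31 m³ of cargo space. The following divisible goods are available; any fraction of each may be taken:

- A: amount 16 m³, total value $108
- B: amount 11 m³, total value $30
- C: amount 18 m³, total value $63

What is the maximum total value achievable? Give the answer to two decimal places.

Take in order of value per unit:
- A (108/16 per unit): all 16 → value 108, running total 108.00
- C (63/18 per unit): 15 of 18 → value 15×63/18 = 52.5000, running total 160.50
Total 160.50.

160.50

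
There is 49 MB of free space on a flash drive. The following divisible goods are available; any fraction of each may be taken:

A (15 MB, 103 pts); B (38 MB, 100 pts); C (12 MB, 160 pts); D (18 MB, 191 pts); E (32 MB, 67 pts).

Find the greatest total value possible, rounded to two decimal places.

Take in order of value per unit:
- C (160/12 per unit): all 12 → value 160, running total 160.00
- D (191/18 per unit): all 18 → value 191, running total 351.00
- A (103/15 per unit): all 15 → value 103, running total 454.00
- B (100/38 per unit): 4 of 38 → value 4×100/38 = 10.5263, running total 464.53
Total 464.53.

464.53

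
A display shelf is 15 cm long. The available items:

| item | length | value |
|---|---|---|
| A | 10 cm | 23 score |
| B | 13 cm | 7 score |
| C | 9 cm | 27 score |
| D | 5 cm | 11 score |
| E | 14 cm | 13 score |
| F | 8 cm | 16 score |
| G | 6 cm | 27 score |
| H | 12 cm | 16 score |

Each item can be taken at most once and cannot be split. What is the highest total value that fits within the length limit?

54 score

Check high-value combinations within 15 cm:
- C+G: length 9+6=15, value 27+27=54
- F+G: length 8+6=14, value 16+27=43
- D+G: length 5+6=11, value 11+27=38
- C+D: length 9+5=14, value 27+11=38
Best: 54 score.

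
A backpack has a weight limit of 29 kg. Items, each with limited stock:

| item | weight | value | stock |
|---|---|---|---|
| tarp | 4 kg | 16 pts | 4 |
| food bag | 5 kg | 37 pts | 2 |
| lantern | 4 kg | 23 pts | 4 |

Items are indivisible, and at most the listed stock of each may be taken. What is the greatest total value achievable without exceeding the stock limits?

Best selections within weight 29 and stock limits:
- 2×food bag + 4×lantern: weight 26, value 166
- 2×tarp + 1×food bag + 4×lantern: weight 29, value 161
- 1×tarp + 2×food bag + 3×lantern: weight 26, value 159
- 3×tarp + 1×food bag + 3×lantern: weight 29, value 154
Best: 166 pts.

166 pts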